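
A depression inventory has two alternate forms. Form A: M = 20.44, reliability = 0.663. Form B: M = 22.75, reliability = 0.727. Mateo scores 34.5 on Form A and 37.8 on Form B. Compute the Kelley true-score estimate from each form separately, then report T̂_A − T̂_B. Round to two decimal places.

-3.93

T̂_A = 0.663(34.5) + 0.337(20.44) = 29.7618
T̂_B = 0.727(37.8) + 0.273(22.75) = 33.6913
T̂_A − T̂_B = -3.9296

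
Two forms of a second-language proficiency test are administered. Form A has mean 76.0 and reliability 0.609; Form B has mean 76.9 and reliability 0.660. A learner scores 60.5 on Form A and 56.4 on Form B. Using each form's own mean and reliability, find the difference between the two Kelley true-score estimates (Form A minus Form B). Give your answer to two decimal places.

T̂_A = 0.609(60.5) + 0.391(76.0) = 66.5605
T̂_B = 0.660(56.4) + 0.340(76.9) = 63.3700
T̂_A − T̂_B = 3.1905

3.19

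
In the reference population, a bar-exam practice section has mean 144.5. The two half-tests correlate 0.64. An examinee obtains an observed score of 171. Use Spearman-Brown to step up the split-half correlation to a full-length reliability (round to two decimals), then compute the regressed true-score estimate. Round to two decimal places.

Spearman-Brown: ρ = 2r/(1 + r) = 2(0.64)/(1 + 0.64) = 1.280/1.64 = 0.7805 → 0.78
Weight the observed score by reliability and the mean by (1 − reliability): T̂ = 0.78·171 + 0.22·144.5 = 133.38 + 31.790 = 165.170.

165.17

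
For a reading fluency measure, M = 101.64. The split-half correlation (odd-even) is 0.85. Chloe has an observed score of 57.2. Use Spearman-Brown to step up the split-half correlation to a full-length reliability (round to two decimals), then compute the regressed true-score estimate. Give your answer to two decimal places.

Spearman-Brown: ρ = 2r/(1 + r) = 2(0.85)/(1 + 0.85) = 1.700/1.85 = 0.9189 → 0.92
Weight the observed score by reliability and the mean by (1 − reliability): T̂ = 0.92·57.2 + 0.08·101.64 = 52.624 + 8.1312 = 60.755.

60.76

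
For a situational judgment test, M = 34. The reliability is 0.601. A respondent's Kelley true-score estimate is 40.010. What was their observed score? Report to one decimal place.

44.0

T̂ = ρX + (1 − ρ)μ  ⇒  X = (T̂ − (1 − ρ)μ) / ρ
X = (40.010 − 0.399 × 34) / 0.601 = (40.010 − 13.566) / 0.601 = 26.444 / 0.601 = 44.000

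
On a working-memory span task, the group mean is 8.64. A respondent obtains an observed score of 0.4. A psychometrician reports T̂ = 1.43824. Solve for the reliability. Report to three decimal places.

0.874

T̂ = ρX + (1 − ρ)μ  ⇒  T̂ − μ = ρ(X − μ)
ρ = (T̂ − μ)/(X − μ) = (1.43824 − 8.64) / (0.4 − 8.64) = -7.20176 / -8.24 = 0.87400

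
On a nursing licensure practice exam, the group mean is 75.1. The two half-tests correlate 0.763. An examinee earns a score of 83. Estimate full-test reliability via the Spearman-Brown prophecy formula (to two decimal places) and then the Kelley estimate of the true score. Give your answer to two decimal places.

Spearman-Brown: ρ = 2r/(1 + r) = 2(0.763)/(1 + 0.763) = 1.5260/1.763 = 0.8656 → 0.87
T̂ = ρX + (1 − ρ)μ
  = 0.87 × 83 + 0.13 × 75.1
  = 72.21 + 9.763
  = 81.973
  ≈ 81.97

81.97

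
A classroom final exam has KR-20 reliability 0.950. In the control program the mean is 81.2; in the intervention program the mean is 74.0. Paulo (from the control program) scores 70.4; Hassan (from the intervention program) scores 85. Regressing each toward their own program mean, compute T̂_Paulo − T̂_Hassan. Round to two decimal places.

T̂_Paulo = 0.950(70.4) + 0.050(81.2) = 70.9400
T̂_Hassan = 0.950(85) + 0.050(74.0) = 84.4500
Difference = 70.9400 − 84.4500 = -13.5100

-13.51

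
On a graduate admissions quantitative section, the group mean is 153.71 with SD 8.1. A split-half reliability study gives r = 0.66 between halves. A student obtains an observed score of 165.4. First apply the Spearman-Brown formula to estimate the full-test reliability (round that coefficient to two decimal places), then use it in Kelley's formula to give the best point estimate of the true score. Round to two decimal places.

163.06

Spearman-Brown: ρ = 2r/(1 + r) = 2(0.66)/(1 + 0.66) = 1.320/1.66 = 0.7952 → 0.80
T̂ = 0.80(165.4) + 0.20(153.71) = 132.320 + 30.7420 = 163.062 → 163.06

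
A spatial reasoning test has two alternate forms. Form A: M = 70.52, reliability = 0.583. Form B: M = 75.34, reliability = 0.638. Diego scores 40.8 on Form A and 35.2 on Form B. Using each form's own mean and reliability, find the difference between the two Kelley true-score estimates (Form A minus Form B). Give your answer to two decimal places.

T̂_A = 0.583(40.8) + 0.417(70.52) = 53.1932
T̂_B = 0.638(35.2) + 0.362(75.34) = 49.7307
T̂_A − T̂_B = 3.4626

3.46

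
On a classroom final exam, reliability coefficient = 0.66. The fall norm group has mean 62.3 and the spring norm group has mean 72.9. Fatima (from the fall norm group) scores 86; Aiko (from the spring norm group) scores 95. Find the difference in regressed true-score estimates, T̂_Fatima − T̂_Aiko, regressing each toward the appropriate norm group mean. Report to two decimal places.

-9.54

T̂_Fatima = 0.66(86) + 0.34(62.3) = 77.9420
T̂_Aiko = 0.66(95) + 0.34(72.9) = 87.4860
Difference = 77.9420 − 87.4860 = -9.5440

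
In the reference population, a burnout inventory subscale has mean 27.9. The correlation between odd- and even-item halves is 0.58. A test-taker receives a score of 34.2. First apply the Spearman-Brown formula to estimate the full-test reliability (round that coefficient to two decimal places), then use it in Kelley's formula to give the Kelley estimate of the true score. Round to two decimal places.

Spearman-Brown: ρ = 2r/(1 + r) = 2(0.58)/(1 + 0.58) = 1.160/1.58 = 0.7342 → 0.73
T̂ = 0.73(34.2) + 0.27(27.9) = 24.966 + 7.533 = 32.499 → 32.50

32.50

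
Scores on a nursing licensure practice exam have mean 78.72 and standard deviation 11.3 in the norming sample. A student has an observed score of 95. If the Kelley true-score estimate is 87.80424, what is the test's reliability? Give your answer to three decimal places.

0.558

T̂ = ρX + (1 − ρ)μ  ⇒  T̂ − μ = ρ(X − μ)
ρ = (T̂ − μ)/(X − μ) = (87.80424 − 78.72) / (95 − 78.72) = 9.08424 / 16.28 = 0.55800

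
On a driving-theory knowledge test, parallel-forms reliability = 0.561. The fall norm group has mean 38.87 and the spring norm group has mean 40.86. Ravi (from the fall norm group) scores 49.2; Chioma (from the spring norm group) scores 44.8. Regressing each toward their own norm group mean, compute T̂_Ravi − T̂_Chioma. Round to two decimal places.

T̂_Ravi = 0.561(49.2) + 0.439(38.87) = 44.6651
T̂_Chioma = 0.561(44.8) + 0.439(40.86) = 43.0703
Difference = 44.6651 − 43.0703 = 1.5948

1.59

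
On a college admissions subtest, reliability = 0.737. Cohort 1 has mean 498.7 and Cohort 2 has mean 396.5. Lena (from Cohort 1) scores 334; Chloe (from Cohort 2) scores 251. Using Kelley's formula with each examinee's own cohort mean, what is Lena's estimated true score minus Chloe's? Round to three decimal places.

88.050

T̂_Lena = 0.737(334) + 0.263(498.7) = 377.31610
T̂_Chloe = 0.737(251) + 0.263(396.5) = 289.26650
Difference = 377.31610 − 289.26650 = 88.04960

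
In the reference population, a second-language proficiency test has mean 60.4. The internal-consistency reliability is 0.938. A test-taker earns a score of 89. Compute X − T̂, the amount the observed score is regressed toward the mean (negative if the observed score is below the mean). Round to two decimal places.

1.77

Weight the observed score by reliability and the mean by (1 − reliability): T̂ = 0.938·89 + 0.062·60.4 = 83.482 + 3.7448 = 87.2268.
X − T̂ = 89 − 87.227 = 1.773 → 1.77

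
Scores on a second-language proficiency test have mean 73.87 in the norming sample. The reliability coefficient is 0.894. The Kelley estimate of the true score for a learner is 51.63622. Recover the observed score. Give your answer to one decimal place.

T̂ = ρX + (1 − ρ)μ  ⇒  X = (T̂ − (1 − ρ)μ) / ρ
X = (51.63622 − 0.106 × 73.87) / 0.894 = (51.63622 − 7.83022) / 0.894 = 43.80600 / 0.894 = 49.000

49.0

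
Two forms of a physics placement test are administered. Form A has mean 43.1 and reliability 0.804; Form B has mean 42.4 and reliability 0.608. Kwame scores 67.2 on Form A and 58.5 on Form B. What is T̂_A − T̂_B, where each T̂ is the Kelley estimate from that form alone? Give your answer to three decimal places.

T̂_A = 0.804(67.2) + 0.196(43.1) = 62.47640
T̂_B = 0.608(58.5) + 0.392(42.4) = 52.18880
T̂_A − T̂_B = 10.28760

10.288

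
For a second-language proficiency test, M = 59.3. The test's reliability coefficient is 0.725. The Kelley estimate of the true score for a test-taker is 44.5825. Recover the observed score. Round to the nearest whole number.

T̂ = ρX + (1 − ρ)μ  ⇒  X = (T̂ − (1 − ρ)μ) / ρ
X = (44.5825 − 0.275 × 59.3) / 0.725 = (44.5825 − 16.3075) / 0.725 = 28.2750 / 0.725 = 39.00

39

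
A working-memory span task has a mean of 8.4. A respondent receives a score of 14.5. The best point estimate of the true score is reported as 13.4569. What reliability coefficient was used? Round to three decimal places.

0.829

T̂ = ρX + (1 − ρ)μ  ⇒  T̂ − μ = ρ(X − μ)
ρ = (T̂ − μ)/(X − μ) = (13.4569 − 8.4) / (14.5 − 8.4) = 5.0569 / 6.1 = 0.82900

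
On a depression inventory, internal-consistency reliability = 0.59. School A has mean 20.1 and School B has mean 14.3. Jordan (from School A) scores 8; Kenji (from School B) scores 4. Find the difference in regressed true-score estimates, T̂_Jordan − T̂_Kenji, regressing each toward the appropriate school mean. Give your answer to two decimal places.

T̂_Jordan = 0.59(8) + 0.41(20.1) = 12.9610
T̂_Kenji = 0.59(4) + 0.41(14.3) = 8.2230
Difference = 12.9610 − 8.2230 = 4.7380

4.74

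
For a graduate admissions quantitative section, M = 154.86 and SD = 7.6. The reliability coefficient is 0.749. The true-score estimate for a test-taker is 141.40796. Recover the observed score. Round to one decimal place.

T̂ = ρX + (1 − ρ)μ  ⇒  X = (T̂ − (1 − ρ)μ) / ρ
X = (141.40796 − 0.251 × 154.86) / 0.749 = (141.40796 − 38.86986) / 0.749 = 102.53810 / 0.749 = 136.900

136.9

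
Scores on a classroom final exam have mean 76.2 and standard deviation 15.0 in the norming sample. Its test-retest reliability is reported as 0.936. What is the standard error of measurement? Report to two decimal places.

3.79

SEM = SD · √(1 − ρ) = 15.0 × √0.064 = 15.0 × 0.2530 = 3.795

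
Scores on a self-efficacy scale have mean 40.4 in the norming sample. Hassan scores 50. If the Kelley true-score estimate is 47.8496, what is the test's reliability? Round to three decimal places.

T̂ = ρX + (1 − ρ)μ  ⇒  T̂ − μ = ρ(X − μ)
ρ = (T̂ − μ)/(X − μ) = (47.8496 − 40.4) / (50 − 40.4) = 7.4496 / 9.6 = 0.77600

0.776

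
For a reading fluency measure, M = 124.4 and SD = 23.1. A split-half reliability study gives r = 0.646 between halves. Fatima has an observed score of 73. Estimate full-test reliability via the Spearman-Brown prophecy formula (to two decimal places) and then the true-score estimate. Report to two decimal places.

Spearman-Brown: ρ = 2r/(1 + r) = 2(0.646)/(1 + 0.646) = 1.2920/1.646 = 0.7849 → 0.78
T̂ = 0.78(73) + 0.22(124.4) = 56.94 + 27.368 = 84.308 → 84.31

84.31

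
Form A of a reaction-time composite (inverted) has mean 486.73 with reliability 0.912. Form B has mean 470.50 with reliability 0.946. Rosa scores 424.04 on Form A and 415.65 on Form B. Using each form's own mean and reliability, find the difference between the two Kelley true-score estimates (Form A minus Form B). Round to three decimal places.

T̂_A = 0.912(424.04) + 0.088(486.73) = 429.55672
T̂_B = 0.946(415.65) + 0.054(470.50) = 418.61190
T̂_A − T̂_B = 10.94482

10.945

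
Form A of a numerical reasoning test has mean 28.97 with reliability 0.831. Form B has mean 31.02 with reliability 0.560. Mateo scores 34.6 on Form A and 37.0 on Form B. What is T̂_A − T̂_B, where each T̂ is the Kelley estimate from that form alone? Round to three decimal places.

-0.720

T̂_A = 0.831(34.6) + 0.169(28.97) = 33.64853
T̂_B = 0.560(37.0) + 0.440(31.02) = 34.36880
T̂_A − T̂_B = -0.72027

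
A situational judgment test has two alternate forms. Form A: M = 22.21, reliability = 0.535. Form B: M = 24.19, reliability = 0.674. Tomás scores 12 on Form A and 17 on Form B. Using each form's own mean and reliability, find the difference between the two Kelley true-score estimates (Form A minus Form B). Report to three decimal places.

-2.596

T̂_A = 0.535(12) + 0.465(22.21) = 16.74765
T̂_B = 0.674(17) + 0.326(24.19) = 19.34394
T̂_A − T̂_B = -2.59629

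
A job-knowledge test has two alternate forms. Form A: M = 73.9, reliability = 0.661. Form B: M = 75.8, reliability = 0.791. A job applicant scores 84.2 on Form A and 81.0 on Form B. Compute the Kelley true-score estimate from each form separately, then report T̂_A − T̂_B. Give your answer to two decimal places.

0.80

T̂_A = 0.661(84.2) + 0.339(73.9) = 80.7083
T̂_B = 0.791(81.0) + 0.209(75.8) = 79.9132
T̂_A − T̂_B = 0.7951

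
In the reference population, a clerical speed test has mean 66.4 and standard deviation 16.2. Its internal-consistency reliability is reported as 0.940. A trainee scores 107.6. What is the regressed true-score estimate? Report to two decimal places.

T̂ = 0.940(107.6) + 0.060(66.4) = 101.1440 + 3.9840 = 105.128 → 105.13

105.13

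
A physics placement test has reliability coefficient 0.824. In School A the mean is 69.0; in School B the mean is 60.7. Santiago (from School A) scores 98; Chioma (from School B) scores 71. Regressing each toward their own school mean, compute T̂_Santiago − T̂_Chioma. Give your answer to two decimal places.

T̂_Santiago = 0.824(98) + 0.176(69.0) = 92.8960
T̂_Chioma = 0.824(71) + 0.176(60.7) = 69.1872
Difference = 92.8960 − 69.1872 = 23.7088

23.71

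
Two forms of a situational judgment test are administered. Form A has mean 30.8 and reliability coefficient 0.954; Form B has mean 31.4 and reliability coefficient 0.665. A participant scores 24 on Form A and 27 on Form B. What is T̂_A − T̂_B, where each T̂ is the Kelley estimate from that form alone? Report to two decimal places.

T̂_A = 0.954(24) + 0.046(30.8) = 24.3128
T̂_B = 0.665(27) + 0.335(31.4) = 28.4740
T̂_A − T̂_B = -4.1612

-4.16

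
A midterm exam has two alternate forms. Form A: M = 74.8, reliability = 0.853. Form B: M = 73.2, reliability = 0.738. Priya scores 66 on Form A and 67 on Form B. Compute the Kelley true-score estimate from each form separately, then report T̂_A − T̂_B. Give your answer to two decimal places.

T̂_A = 0.853(66) + 0.147(74.8) = 67.2936
T̂_B = 0.738(67) + 0.262(73.2) = 68.6244
T̂_A − T̂_B = -1.3308

-1.33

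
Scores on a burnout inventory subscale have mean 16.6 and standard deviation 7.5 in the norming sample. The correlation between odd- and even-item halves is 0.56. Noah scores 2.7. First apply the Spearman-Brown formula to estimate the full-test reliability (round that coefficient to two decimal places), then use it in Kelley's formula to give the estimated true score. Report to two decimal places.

Spearman-Brown: ρ = 2r/(1 + r) = 2(0.56)/(1 + 0.56) = 1.120/1.56 = 0.7179 → 0.72
Weight the observed score by reliability and the mean by (1 − reliability): T̂ = 0.72·2.7 + 0.28·16.6 = 1.944 + 4.648 = 6.592.

6.59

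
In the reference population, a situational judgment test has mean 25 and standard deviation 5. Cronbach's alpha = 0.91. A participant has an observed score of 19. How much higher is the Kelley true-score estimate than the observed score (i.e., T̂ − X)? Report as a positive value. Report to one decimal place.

0.5

T̂ = ρX + (1 − ρ)μ
  = 0.91 × 19 + 0.09 × 25
  = 17.29 + 2.25
  = 19.540
  ≈ 19.54
T̂ − X = 19.54 − 19 = 0.54 → 0.5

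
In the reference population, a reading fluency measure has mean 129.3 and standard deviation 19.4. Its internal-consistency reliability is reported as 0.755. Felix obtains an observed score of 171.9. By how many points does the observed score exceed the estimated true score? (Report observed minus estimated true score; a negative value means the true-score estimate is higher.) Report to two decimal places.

10.44

T̂ = ρX + (1 − ρ)μ
  = 0.755 × 171.9 + 0.245 × 129.3
  = 129.7845 + 31.6785
  = 161.4630
  ≈ 161.463
X − T̂ = 171.9 − 161.463 = 10.437 → 10.44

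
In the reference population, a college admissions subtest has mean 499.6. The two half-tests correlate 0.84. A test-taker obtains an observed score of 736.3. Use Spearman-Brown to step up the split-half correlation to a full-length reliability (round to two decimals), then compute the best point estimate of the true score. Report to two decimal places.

Spearman-Brown: ρ = 2r/(1 + r) = 2(0.84)/(1 + 0.84) = 1.680/1.84 = 0.9130 → 0.91
Weight the observed score by reliability and the mean by (1 − reliability): T̂ = 0.91·736.3 + 0.09·499.6 = 670.033 + 44.964 = 714.997.

715.00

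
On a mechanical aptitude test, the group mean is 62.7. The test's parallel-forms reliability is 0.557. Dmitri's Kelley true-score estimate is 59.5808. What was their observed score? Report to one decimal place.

57.1

T̂ = ρX + (1 − ρ)μ  ⇒  X = (T̂ − (1 − ρ)μ) / ρ
X = (59.5808 − 0.443 × 62.7) / 0.557 = (59.5808 − 27.7761) / 0.557 = 31.8047 / 0.557 = 57.100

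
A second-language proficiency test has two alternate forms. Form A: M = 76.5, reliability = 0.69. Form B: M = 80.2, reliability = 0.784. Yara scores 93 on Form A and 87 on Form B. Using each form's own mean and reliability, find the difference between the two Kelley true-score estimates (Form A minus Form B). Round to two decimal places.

2.35

T̂_A = 0.69(93) + 0.31(76.5) = 87.8850
T̂_B = 0.784(87) + 0.216(80.2) = 85.5312
T̂_A − T̂_B = 2.3538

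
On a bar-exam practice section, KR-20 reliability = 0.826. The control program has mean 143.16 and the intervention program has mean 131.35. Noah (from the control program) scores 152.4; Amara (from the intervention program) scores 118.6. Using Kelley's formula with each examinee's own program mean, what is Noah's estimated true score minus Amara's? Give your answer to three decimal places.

29.974

T̂_Noah = 0.826(152.4) + 0.174(143.16) = 150.79224
T̂_Amara = 0.826(118.6) + 0.174(131.35) = 120.81850
Difference = 150.79224 − 120.81850 = 29.97374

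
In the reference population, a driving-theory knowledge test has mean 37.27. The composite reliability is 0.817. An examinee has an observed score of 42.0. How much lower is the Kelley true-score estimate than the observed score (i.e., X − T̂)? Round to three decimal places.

Regress the observed score toward the mean by the unreliability: T̂ = 0.817·42.0 + 0.183·37.27 = 34.3140 + 6.82041 = 41.13441.
X − T̂ = 42.0 − 41.1344 = 0.8656 → 0.866

0.866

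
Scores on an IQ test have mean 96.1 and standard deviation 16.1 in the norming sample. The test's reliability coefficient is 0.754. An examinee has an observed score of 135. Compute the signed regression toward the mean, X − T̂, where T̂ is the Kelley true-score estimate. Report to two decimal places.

9.57

Kelley's formula gives T̂ = 0.754·135 + 0.246·96.1 = 101.790 + 23.6406 = 125.4306.
X − T̂ = 135 − 125.431 = 9.569 → 9.57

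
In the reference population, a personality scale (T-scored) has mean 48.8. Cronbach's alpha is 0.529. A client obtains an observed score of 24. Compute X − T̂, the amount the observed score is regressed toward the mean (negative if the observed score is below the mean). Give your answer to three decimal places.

-11.681

T̂ = ρX + (1 − ρ)μ
  = 0.529 × 24 + 0.471 × 48.8
  = 12.696 + 22.9848
  = 35.68080
  ≈ 35.6808
X − T̂ = 24 − 35.6808 = -11.6808 → -11.681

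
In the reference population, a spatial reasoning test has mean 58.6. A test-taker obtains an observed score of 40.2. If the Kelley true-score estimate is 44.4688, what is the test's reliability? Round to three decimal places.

0.768

T̂ = ρX + (1 − ρ)μ  ⇒  T̂ − μ = ρ(X − μ)
ρ = (T̂ − μ)/(X − μ) = (44.4688 − 58.6) / (40.2 − 58.6) = -14.1312 / -18.4 = 0.76800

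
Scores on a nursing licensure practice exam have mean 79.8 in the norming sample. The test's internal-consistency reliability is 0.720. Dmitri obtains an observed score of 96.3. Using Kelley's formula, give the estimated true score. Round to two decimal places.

91.68

T̂ = 0.720(96.3) + 0.280(79.8) = 69.3360 + 22.3440 = 91.680 → 91.68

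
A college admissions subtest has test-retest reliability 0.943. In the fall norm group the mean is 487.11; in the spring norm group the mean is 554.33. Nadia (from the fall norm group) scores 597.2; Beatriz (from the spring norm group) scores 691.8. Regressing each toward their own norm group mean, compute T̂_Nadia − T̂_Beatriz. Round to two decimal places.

-93.04

T̂_Nadia = 0.943(597.2) + 0.057(487.11) = 590.9249
T̂_Beatriz = 0.943(691.8) + 0.057(554.33) = 683.9642
Difference = 590.9249 − 683.9642 = -93.0393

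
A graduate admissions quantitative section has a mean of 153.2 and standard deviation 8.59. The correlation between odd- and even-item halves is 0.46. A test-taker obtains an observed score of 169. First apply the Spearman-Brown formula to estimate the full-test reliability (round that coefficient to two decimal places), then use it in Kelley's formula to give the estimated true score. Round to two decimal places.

Spearman-Brown: ρ = 2r/(1 + r) = 2(0.46)/(1 + 0.46) = 0.920/1.46 = 0.6301 → 0.63
Weight the observed score by reliability and the mean by (1 − reliability): T̂ = 0.63·169 + 0.37·153.2 = 106.47 + 56.684 = 163.154.

163.15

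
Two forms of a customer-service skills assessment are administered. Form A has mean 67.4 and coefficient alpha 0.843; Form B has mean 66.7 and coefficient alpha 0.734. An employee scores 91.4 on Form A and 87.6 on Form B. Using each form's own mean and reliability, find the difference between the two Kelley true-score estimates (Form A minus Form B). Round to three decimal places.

T̂_A = 0.843(91.4) + 0.157(67.4) = 87.63200
T̂_B = 0.734(87.6) + 0.266(66.7) = 82.04060
T̂_A − T̂_B = 5.59140

5.591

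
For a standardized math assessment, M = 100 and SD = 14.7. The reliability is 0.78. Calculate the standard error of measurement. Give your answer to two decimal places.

SEM = SD · √(1 − ρ) = 14.7 × √0.22 = 14.7 × 0.4690 = 6.895

6.89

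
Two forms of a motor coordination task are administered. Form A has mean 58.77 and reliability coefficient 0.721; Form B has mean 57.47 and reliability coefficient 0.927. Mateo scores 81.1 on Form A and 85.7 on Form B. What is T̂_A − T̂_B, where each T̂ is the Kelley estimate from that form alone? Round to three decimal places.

T̂_A = 0.721(81.1) + 0.279(58.77) = 74.86993
T̂_B = 0.927(85.7) + 0.073(57.47) = 83.63921
T̂_A − T̂_B = -8.76928

-8.769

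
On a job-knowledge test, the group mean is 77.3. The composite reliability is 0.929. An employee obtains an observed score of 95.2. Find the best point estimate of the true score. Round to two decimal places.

T̂ = 0.929(95.2) + 0.071(77.3) = 88.4408 + 5.4883 = 93.929 → 93.93

93.93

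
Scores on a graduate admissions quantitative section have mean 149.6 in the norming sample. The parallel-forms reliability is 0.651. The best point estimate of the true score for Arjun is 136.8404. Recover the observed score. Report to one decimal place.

T̂ = ρX + (1 − ρ)μ  ⇒  X = (T̂ − (1 − ρ)μ) / ρ
X = (136.8404 − 0.349 × 149.6) / 0.651 = (136.8404 − 52.2104) / 0.651 = 84.6300 / 0.651 = 130.000

130.0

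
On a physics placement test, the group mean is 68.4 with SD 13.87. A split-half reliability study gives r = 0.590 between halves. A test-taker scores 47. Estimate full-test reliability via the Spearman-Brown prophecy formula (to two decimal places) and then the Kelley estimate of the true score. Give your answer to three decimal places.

Spearman-Brown: ρ = 2r/(1 + r) = 2(0.590)/(1 + 0.590) = 1.1800/1.590 = 0.7421 → 0.74
T̂ = 0.74(47) + 0.26(68.4) = 34.78 + 17.784 = 52.5640 → 52.564

52.564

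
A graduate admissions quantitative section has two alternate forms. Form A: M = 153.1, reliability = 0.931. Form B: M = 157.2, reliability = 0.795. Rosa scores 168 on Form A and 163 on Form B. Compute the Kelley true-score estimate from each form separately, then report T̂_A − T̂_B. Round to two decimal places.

5.16

T̂_A = 0.931(168) + 0.069(153.1) = 166.9719
T̂_B = 0.795(163) + 0.205(157.2) = 161.8110
T̂_A − T̂_B = 5.1609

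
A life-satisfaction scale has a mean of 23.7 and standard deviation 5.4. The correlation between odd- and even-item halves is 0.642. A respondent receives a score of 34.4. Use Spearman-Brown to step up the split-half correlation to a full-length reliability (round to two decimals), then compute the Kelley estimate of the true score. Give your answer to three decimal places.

32.046

Spearman-Brown: ρ = 2r/(1 + r) = 2(0.642)/(1 + 0.642) = 1.2840/1.642 = 0.7820 → 0.78
Weight the observed score by reliability and the mean by (1 − reliability): T̂ = 0.78·34.4 + 0.22·23.7 = 26.832 + 5.214 = 32.0460.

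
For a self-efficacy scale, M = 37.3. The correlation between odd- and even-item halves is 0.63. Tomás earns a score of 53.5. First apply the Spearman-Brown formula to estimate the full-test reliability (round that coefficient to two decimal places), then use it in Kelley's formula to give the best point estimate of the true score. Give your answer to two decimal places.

Spearman-Brown: ρ = 2r/(1 + r) = 2(0.63)/(1 + 0.63) = 1.260/1.63 = 0.7730 → 0.77
T̂ = ρX + (1 − ρ)μ
  = 0.77 × 53.5 + 0.23 × 37.3
  = 41.195 + 8.579
  = 49.774
  ≈ 49.77

49.77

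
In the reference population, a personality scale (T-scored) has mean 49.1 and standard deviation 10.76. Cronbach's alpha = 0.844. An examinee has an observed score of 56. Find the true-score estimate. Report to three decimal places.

T̂ = 0.844(56) + 0.156(49.1) = 47.264 + 7.6596 = 54.9236 → 54.924

54.924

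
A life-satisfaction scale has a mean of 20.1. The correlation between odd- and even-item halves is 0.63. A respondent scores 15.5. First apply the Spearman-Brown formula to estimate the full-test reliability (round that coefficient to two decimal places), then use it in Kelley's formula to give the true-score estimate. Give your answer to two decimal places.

Spearman-Brown: ρ = 2r/(1 + r) = 2(0.63)/(1 + 0.63) = 1.260/1.63 = 0.7730 → 0.77
T̂ = 0.77(15.5) + 0.23(20.1) = 11.935 + 4.623 = 16.558 → 16.56

16.56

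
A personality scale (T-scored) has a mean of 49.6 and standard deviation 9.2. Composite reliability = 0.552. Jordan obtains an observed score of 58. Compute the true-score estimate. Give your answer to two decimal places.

T̂ = ρX + (1 − ρ)μ
  = 0.552 × 58 + 0.448 × 49.6
  = 32.016 + 22.2208
  = 54.237
  ≈ 54.24

54.24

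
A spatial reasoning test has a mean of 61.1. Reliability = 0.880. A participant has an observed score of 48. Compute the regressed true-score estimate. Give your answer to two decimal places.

49.57

T̂ = 0.880(48) + 0.120(61.1) = 42.240 + 7.3320 = 49.572 → 49.57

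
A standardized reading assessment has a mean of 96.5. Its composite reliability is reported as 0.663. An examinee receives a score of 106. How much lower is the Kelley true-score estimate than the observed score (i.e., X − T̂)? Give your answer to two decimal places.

3.20

T̂ = ρX + (1 − ρ)μ
  = 0.663 × 106 + 0.337 × 96.5
  = 70.278 + 32.5205
  = 102.7985
  ≈ 102.799
X − T̂ = 106 − 102.799 = 3.201 → 3.20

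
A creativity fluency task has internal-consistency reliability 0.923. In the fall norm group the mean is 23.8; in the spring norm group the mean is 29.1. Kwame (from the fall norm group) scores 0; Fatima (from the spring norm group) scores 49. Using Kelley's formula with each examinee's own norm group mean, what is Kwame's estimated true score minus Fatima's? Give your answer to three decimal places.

T̂_Kwame = 0.923(0) + 0.077(23.8) = 1.83260
T̂_Fatima = 0.923(49) + 0.077(29.1) = 47.46770
Difference = 1.83260 − 47.46770 = -45.63510

-45.635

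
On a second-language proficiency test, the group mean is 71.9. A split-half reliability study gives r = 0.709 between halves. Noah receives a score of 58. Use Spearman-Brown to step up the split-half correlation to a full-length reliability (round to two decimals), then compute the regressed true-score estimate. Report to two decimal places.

60.36

Spearman-Brown: ρ = 2r/(1 + r) = 2(0.709)/(1 + 0.709) = 1.4180/1.709 = 0.8297 → 0.83
T̂ = 0.83(58) + 0.17(71.9) = 48.14 + 12.223 = 60.363 → 60.36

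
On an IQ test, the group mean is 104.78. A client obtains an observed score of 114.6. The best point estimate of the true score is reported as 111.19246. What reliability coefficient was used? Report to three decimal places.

0.653

T̂ = ρX + (1 − ρ)μ  ⇒  T̂ − μ = ρ(X − μ)
ρ = (T̂ − μ)/(X − μ) = (111.19246 − 104.78) / (114.6 − 104.78) = 6.41246 / 9.82 = 0.65300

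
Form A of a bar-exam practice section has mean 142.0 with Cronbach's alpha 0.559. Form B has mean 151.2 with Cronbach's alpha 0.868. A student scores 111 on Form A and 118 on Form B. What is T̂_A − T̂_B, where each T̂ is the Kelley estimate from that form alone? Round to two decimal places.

2.29

T̂_A = 0.559(111) + 0.441(142.0) = 124.6710
T̂_B = 0.868(118) + 0.132(151.2) = 122.3824
T̂_A − T̂_B = 2.2886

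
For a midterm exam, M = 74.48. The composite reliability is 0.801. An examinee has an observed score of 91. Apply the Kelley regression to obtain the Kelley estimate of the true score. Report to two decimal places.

Weight the observed score by reliability and the mean by (1 − reliability): T̂ = 0.801·91 + 0.199·74.48 = 72.891 + 14.82152 = 87.713.

87.71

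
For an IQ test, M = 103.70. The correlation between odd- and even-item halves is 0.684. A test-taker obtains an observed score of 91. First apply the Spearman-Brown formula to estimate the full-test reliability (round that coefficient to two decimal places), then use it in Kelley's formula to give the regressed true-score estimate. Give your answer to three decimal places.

Spearman-Brown: ρ = 2r/(1 + r) = 2(0.684)/(1 + 0.684) = 1.3680/1.684 = 0.8124 → 0.81
T̂ = ρX + (1 − ρ)μ
  = 0.81 × 91 + 0.19 × 103.70
  = 73.71 + 19.7030
  = 93.4130
  ≈ 93.413

93.413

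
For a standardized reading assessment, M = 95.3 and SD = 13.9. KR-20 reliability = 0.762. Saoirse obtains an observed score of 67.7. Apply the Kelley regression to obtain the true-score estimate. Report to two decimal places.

74.27

Weight the observed score by reliability and the mean by (1 − reliability): T̂ = 0.762·67.7 + 0.238·95.3 = 51.5874 + 22.6814 = 74.269.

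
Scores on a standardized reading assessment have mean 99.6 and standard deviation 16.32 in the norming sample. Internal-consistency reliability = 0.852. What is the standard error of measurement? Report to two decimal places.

6.28

SEM = SD · √(1 − ρ) = 16.32 × √0.148 = 16.32 × 0.3847 = 6.278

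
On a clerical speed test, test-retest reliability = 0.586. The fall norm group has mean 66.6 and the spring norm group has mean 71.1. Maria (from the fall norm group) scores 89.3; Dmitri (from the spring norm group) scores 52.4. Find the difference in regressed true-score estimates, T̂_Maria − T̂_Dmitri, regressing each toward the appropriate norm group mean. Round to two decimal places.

T̂_Maria = 0.586(89.3) + 0.414(66.6) = 79.9022
T̂_Dmitri = 0.586(52.4) + 0.414(71.1) = 60.1418
Difference = 79.9022 − 60.1418 = 19.7604

19.76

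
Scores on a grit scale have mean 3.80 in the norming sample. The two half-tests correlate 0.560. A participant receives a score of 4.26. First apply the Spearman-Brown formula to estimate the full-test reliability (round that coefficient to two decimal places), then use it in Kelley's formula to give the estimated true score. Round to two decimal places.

4.13

Spearman-Brown: ρ = 2r/(1 + r) = 2(0.560)/(1 + 0.560) = 1.1200/1.560 = 0.7179 → 0.72
T̂ = 0.72(4.26) + 0.28(3.80) = 3.0672 + 1.0640 = 4.131 → 4.13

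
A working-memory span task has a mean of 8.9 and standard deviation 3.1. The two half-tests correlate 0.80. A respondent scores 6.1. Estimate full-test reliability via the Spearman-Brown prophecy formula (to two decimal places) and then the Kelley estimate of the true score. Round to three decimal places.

Spearman-Brown: ρ = 2r/(1 + r) = 2(0.80)/(1 + 0.80) = 1.600/1.80 = 0.8889 → 0.89
T̂ = 0.89(6.1) + 0.11(8.9) = 5.429 + 0.979 = 6.4080 → 6.408

6.408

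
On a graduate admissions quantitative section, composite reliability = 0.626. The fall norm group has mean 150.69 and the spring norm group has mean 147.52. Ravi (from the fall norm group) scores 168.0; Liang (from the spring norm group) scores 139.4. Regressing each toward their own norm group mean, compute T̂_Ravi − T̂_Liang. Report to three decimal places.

19.089

T̂_Ravi = 0.626(168.0) + 0.374(150.69) = 161.52606
T̂_Liang = 0.626(139.4) + 0.374(147.52) = 142.43688
Difference = 161.52606 − 142.43688 = 19.08918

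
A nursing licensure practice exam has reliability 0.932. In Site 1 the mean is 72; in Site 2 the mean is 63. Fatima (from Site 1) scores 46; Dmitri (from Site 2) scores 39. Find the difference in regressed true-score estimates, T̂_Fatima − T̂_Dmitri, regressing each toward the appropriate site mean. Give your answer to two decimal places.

7.14

T̂_Fatima = 0.932(46) + 0.068(72) = 47.7680
T̂_Dmitri = 0.932(39) + 0.068(63) = 40.6320
Difference = 47.7680 − 40.6320 = 7.1360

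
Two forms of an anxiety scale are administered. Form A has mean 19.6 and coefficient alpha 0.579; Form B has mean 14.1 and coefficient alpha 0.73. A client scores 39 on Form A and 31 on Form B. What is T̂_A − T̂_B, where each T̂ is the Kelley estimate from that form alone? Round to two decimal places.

T̂_A = 0.579(39) + 0.421(19.6) = 30.8326
T̂_B = 0.73(31) + 0.27(14.1) = 26.4370
T̂_A − T̂_B = 4.3956

4.40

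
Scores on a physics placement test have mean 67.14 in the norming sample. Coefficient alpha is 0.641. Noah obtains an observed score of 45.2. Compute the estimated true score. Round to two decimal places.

T̂ = 0.641(45.2) + 0.359(67.14) = 28.9732 + 24.10326 = 53.076 → 53.08

53.08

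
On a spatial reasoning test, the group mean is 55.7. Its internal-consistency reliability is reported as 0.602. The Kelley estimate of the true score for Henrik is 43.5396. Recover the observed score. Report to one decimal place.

35.5

T̂ = ρX + (1 − ρ)μ  ⇒  X = (T̂ − (1 − ρ)μ) / ρ
X = (43.5396 − 0.398 × 55.7) / 0.602 = (43.5396 − 22.1686) / 0.602 = 21.3710 / 0.602 = 35.500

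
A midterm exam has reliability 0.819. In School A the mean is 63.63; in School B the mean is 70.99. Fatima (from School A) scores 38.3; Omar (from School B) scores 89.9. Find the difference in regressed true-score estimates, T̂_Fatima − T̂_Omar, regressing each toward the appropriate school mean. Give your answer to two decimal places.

T̂_Fatima = 0.819(38.3) + 0.181(63.63) = 42.8847
T̂_Omar = 0.819(89.9) + 0.181(70.99) = 86.4773
Difference = 42.8847 − 86.4773 = -43.5926

-43.59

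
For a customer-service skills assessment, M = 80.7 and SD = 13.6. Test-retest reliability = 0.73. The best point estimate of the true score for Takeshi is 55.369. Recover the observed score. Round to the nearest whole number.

T̂ = ρX + (1 − ρ)μ  ⇒  X = (T̂ − (1 − ρ)μ) / ρ
X = (55.369 − 0.27 × 80.7) / 0.73 = (55.369 − 21.789) / 0.73 = 33.580 / 0.73 = 46.00

46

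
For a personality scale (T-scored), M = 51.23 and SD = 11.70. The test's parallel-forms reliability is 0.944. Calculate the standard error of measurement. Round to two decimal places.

2.77

SEM = SD · √(1 − ρ) = 11.70 × √0.056 = 11.70 × 0.2366 = 2.769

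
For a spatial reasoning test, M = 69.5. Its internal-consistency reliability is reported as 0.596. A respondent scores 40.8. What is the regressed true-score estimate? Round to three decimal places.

Kelley's formula gives T̂ = 0.596·40.8 + 0.404·69.5 = 24.3168 + 28.0780 = 52.3948.

52.395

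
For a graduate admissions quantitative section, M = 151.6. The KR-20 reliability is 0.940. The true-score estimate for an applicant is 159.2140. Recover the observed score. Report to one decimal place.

T̂ = ρX + (1 − ρ)μ  ⇒  X = (T̂ − (1 − ρ)μ) / ρ
X = (159.2140 − 0.060 × 151.6) / 0.940 = (159.2140 − 9.0960) / 0.940 = 150.1180 / 0.940 = 159.700

159.7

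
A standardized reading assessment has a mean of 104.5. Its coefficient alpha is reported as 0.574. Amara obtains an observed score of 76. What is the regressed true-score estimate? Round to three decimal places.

T̂ = ρX + (1 − ρ)μ
  = 0.574 × 76 + 0.426 × 104.5
  = 43.624 + 44.5170
  = 88.1410
  ≈ 88.141

88.141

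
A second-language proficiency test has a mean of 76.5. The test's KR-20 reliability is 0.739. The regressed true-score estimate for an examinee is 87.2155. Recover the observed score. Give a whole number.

91

T̂ = ρX + (1 − ρ)μ  ⇒  X = (T̂ − (1 − ρ)μ) / ρ
X = (87.2155 − 0.261 × 76.5) / 0.739 = (87.2155 − 19.9665) / 0.739 = 67.2490 / 0.739 = 91.00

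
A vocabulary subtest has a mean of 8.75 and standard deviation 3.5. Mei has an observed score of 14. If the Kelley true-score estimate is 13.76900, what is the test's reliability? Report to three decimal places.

0.956

T̂ = ρX + (1 − ρ)μ  ⇒  T̂ − μ = ρ(X − μ)
ρ = (T̂ − μ)/(X − μ) = (13.76900 − 8.75) / (14 − 8.75) = 5.01900 / 5.25 = 0.95600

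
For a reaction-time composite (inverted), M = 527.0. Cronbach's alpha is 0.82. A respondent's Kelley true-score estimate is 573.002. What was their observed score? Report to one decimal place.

583.1

T̂ = ρX + (1 − ρ)μ  ⇒  X = (T̂ − (1 − ρ)μ) / ρ
X = (573.002 − 0.18 × 527.0) / 0.82 = (573.002 − 94.860) / 0.82 = 478.142 / 0.82 = 583.100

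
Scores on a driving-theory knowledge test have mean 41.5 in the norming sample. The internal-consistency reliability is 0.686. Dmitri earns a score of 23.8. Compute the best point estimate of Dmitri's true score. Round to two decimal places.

T̂ = 0.686(23.8) + 0.314(41.5) = 16.3268 + 13.0310 = 29.358 → 29.36

29.36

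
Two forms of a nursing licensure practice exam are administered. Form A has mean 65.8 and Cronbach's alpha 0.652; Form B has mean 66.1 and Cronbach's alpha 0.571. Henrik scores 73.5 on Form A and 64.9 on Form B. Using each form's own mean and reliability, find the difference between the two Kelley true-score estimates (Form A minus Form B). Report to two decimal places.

5.41

T̂_A = 0.652(73.5) + 0.348(65.8) = 70.8204
T̂_B = 0.571(64.9) + 0.429(66.1) = 65.4148
T̂_A − T̂_B = 5.4056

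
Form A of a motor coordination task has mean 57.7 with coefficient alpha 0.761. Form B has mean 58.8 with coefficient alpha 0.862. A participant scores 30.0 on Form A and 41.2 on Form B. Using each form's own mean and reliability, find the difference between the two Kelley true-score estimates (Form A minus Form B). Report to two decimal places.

-7.01

T̂_A = 0.761(30.0) + 0.239(57.7) = 36.6203
T̂_B = 0.862(41.2) + 0.138(58.8) = 43.6288
T̂_A − T̂_B = -7.0085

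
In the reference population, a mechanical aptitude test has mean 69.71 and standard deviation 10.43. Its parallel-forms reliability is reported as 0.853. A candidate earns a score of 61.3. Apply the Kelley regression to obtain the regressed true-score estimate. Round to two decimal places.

62.54

T̂ = 0.853(61.3) + 0.147(69.71) = 52.2889 + 10.24737 = 62.536 → 62.54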